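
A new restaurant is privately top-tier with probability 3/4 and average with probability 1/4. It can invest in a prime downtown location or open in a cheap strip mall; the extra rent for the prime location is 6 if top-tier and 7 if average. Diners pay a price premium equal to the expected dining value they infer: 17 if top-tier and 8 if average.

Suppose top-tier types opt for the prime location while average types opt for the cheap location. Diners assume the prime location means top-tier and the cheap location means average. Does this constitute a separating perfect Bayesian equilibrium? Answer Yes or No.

No

Under these beliefs, the prime location earns price premium 17 and the cheap location earns price premium 8.
top-tier: the prime location nets 17 − 6 = 11; the cheap location nets 8. top-tier prefers the prime location.
average: the prime location nets 17 − 7 = 10; the cheap location nets 8. average would deviate to the prime location.
average has a profitable deviation, so the profile is not an equilibrium.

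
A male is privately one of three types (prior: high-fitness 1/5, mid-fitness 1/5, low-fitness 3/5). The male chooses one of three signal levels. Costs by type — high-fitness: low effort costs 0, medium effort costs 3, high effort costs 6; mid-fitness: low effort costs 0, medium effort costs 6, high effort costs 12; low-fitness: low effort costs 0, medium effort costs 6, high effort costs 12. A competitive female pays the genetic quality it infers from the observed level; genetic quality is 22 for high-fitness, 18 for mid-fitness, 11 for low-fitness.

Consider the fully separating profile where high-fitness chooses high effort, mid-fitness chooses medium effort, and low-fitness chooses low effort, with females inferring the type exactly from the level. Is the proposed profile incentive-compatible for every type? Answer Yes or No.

No

Separating mating payoffs: high effort → 22, medium effort → 18, low effort → 11.
high-fitness (assigned high effort): low effort: 11 − 0 = 11; medium effort: 18 − 3 = 15; high effort: 22 − 6 = 16. high-fitness stays.
mid-fitness (assigned medium effort): low effort: 11 − 0 = 11; medium effort: 18 − 6 = 12; high effort: 22 − 12 = 10. mid-fitness stays.
low-fitness (assigned low effort): low effort: 11 − 0 = 11; medium effort: 18 − 6 = 12; high effort: 22 − 12 = 10. low-fitness prefers medium effort.
At least one type deviates; the separating profile fails.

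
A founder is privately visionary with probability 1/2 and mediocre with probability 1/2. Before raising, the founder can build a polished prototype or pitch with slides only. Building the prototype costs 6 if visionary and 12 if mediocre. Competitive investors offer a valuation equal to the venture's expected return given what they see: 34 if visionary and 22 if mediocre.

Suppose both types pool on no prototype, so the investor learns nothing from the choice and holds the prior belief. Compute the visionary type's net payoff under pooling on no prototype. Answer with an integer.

28

Pooled valuation = 1/2·34 + 1/2·22 = 28.
visionary pays no cost for no prototype, so net payoff = 28.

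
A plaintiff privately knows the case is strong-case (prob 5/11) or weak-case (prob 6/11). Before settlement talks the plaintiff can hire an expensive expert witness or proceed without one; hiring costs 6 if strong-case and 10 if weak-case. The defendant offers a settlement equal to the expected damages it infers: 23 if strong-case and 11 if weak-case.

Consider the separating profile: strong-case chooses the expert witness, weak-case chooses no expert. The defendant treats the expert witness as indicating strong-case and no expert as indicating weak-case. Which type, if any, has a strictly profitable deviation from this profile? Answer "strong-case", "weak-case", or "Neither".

The expert witness pays 23; no expert pays 11.
strong-case: assigned the expert witness, nets 23 − 6 = 17; deviating to no expert nets 11.
weak-case: assigned no expert, nets 11; deviating to the expert witness nets 23 − 10 = 13.
The weak-case type gains 2 by deviating.

weak-case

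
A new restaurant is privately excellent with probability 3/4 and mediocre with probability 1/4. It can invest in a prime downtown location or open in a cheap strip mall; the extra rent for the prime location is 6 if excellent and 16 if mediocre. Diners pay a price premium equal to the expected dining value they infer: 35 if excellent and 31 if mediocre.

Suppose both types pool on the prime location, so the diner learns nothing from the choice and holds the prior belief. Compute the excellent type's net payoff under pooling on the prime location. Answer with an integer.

Pooled price premium = 3/4·35 + 1/4·31 = 34.
excellent pays cost 6 for the prime location, so net payoff = 34 − 6 = 28.

28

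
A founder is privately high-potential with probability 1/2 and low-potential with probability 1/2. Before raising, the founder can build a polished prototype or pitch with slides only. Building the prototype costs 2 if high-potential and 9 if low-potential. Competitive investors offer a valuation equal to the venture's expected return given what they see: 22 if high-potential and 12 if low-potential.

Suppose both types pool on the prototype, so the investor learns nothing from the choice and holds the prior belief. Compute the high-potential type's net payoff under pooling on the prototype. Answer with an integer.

Pooled valuation = 1/2·22 + 1/2·12 = 17.
high-potential pays cost 2 for the prototype, so net payoff = 17 − 2 = 15.

15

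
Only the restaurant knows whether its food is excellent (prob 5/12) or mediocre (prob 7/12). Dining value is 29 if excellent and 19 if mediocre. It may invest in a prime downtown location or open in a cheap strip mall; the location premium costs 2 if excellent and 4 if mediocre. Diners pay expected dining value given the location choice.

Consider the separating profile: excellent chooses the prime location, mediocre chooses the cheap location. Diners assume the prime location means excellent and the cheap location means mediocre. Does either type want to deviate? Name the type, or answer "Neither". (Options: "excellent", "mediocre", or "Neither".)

The prime location pays 29; the cheap location pays 19.
excellent: assigned the prime location, nets 29 − 2 = 27; deviating to the cheap location nets 19.
mediocre: assigned the cheap location, nets 19; deviating to the prime location nets 29 − 4 = 25.
The mediocre type gains 6 by deviating.

mediocre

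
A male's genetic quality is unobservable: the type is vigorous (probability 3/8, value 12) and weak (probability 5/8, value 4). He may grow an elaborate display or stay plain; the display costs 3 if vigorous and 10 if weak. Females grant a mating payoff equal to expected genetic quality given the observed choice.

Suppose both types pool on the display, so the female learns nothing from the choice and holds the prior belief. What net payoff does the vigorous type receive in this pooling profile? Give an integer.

Pooled mating payoff = 3/8·12 + 5/8·4 = 7.
vigorous pays cost 3 for the display, so net payoff = 7 − 3 = 4.

4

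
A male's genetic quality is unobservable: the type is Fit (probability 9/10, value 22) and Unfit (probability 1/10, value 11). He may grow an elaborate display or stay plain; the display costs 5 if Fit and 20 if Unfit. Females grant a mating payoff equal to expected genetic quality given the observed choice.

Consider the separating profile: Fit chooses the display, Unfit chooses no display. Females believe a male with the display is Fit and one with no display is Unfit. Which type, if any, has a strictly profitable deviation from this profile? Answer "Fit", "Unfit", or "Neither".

Neither

The display pays 22; no display pays 11.
Fit: assigned the display, nets 22 − 5 = 17; deviating to no display nets 11.
Unfit: assigned no display, nets 11; deviating to the display nets 22 − 20 = 2.
Both types strictly prefer their assigned action; no profitable deviation.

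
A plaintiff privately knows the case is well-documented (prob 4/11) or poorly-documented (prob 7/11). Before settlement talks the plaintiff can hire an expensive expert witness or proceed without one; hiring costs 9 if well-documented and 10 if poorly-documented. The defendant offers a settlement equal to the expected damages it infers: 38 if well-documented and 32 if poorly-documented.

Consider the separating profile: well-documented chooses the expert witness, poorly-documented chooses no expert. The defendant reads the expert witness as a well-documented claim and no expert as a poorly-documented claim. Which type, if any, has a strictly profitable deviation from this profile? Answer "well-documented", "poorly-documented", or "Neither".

The expert witness pays 38; no expert pays 32.
well-documented: assigned the expert witness, nets 38 − 9 = 29; deviating to no expert nets 32.
poorly-documented: assigned no expert, nets 32; deviating to the expert witness nets 38 − 10 = 28.
The well-documented type gains 3 by deviating.

well-documented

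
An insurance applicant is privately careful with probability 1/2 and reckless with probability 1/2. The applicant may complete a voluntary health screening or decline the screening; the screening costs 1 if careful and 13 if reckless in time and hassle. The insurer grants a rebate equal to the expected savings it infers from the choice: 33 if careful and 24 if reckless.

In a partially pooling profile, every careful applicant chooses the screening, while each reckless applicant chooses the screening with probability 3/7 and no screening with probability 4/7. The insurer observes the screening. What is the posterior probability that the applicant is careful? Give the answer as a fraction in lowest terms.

7/10

P(the screening) = (1/2)·1 + (1/2)·(3/7) = 5/7.
By Bayes' rule, P(careful | the screening) = (1/2) / (5/7) = 7/10.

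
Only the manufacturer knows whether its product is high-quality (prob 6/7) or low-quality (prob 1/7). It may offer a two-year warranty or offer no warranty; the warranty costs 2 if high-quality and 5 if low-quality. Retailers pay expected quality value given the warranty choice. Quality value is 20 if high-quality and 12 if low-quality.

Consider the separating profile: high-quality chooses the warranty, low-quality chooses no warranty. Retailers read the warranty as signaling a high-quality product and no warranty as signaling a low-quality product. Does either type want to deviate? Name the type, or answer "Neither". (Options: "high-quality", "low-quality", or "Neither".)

The warranty pays 20; no warranty pays 12.
high-quality: assigned the warranty, nets 20 − 2 = 18; deviating to no warranty nets 12.
low-quality: assigned no warranty, nets 12; deviating to the warranty nets 20 − 5 = 15.
The low-quality type gains 3 by deviating.

low-quality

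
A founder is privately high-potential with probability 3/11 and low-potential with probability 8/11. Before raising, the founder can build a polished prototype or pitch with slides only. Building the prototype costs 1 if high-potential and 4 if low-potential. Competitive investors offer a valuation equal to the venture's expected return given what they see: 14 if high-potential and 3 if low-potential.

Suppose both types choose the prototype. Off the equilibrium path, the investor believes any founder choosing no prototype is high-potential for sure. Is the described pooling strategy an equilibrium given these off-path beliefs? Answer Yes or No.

On path, the investor holds the prior and pays 3/11·14 + 8/11·3 = 6. Off path (no prototype), believing high-potential, it pays 14.
high-potential: the prototype nets 6 − 1 = 5; no prototype nets 14. high-potential would deviate.
low-potential: the prototype nets 6 − 4 = 2; no prototype nets 14. low-potential would deviate.
A type deviates, so pooling fails.

No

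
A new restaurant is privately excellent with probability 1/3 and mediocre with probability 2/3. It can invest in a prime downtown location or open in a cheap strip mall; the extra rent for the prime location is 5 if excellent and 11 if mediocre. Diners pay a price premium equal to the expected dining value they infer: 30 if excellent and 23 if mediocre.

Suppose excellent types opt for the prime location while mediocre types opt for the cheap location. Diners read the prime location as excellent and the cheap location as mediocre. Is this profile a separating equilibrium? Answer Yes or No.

Yes

Under these beliefs, the prime location earns price premium 30 and the cheap location earns price premium 23.
excellent: the prime location nets 30 − 5 = 25; the cheap location nets 23. excellent prefers the prime location.
mediocre: the prime location nets 30 − 11 = 19; the cheap location nets 23. mediocre prefers the cheap location.
Neither type deviates, so the separating profile is an equilibrium.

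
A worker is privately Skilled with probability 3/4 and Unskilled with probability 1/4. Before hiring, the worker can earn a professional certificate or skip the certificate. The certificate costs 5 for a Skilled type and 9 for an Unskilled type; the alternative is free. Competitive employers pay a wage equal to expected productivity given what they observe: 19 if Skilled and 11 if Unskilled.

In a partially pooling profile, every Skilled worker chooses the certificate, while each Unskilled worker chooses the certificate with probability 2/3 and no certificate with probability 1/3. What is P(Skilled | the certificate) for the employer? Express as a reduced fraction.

9/11

P(the certificate) = (3/4)·1 + (1/4)·(2/3) = 11/12.
By Bayes' rule, P(Skilled | the certificate) = (3/4) / (11/12) = 9/11.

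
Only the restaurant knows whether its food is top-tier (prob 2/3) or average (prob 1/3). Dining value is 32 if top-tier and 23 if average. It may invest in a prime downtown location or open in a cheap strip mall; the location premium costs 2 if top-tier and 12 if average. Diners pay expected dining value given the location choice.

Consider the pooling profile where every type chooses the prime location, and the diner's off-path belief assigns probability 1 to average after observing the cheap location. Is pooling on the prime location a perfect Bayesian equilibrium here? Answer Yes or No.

No

On path, the diner holds the prior and pays 2/3·32 + 1/3·23 = 29. Off path (the cheap location), believing average, it pays 23.
top-tier: the prime location nets 29 − 2 = 27; the cheap location nets 23. top-tier stays.
average: the prime location nets 29 − 12 = 17; the cheap location nets 23. average would deviate.
A type deviates, so pooling fails.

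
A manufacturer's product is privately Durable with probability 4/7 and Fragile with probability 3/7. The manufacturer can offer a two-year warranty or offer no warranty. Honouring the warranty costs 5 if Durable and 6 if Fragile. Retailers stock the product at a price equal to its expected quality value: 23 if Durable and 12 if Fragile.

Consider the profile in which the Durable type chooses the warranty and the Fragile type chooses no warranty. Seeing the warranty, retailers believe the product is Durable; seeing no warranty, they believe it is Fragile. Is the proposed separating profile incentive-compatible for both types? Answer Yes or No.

No

Under these beliefs, the warranty earns price 23 and no warranty earns price 12.
Durable: the warranty nets 23 − 5 = 18; no warranty nets 12. Durable prefers the warranty.
Fragile: the warranty nets 23 − 6 = 17; no warranty nets 12. Fragile would deviate to the warranty.
Fragile has a profitable deviation, so the profile is not an equilibrium.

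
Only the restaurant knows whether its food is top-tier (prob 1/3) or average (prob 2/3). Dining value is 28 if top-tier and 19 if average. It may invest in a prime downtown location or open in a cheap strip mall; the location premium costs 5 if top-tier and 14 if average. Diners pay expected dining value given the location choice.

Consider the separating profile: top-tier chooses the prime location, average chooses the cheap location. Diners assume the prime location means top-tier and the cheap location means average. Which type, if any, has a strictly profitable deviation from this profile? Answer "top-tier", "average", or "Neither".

Neither

The prime location pays 28; the cheap location pays 19.
top-tier: assigned the prime location, nets 28 − 5 = 23; deviating to the cheap location nets 19.
average: assigned the cheap location, nets 19; deviating to the prime location nets 28 − 14 = 14.
Both types strictly prefer their assigned action; no profitable deviation.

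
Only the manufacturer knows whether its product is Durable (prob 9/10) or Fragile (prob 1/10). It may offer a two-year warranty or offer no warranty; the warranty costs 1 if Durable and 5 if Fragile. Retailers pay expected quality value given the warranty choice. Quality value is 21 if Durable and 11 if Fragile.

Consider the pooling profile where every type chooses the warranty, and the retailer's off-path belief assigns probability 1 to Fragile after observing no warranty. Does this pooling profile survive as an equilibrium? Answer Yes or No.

On path, the retailer holds the prior and pays 9/10·21 + 1/10·11 = 20. Off path (no warranty), believing Fragile, it pays 11.
Durable: the warranty nets 20 − 1 = 19; no warranty nets 11. Durable stays.
Fragile: the warranty nets 20 − 5 = 15; no warranty nets 11. Fragile stays.
No type deviates, so pooling is sustained.

Yes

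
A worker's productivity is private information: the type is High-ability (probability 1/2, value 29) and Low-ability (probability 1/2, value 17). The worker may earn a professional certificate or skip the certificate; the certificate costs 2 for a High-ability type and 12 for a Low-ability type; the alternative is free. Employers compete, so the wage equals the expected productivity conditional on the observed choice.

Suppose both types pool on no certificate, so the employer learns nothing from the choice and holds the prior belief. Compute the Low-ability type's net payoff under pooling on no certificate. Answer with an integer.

Pooled wage = 1/2·29 + 1/2·17 = 23.
Low-ability pays no cost for no certificate, so net payoff = 23.

23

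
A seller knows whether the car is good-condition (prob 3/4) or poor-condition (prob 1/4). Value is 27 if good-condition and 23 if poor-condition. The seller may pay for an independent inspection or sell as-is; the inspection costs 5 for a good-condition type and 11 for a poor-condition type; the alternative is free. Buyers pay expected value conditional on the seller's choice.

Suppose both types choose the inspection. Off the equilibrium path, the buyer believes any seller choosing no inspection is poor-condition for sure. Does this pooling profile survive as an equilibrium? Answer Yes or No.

No

On path, the buyer holds the prior and pays 3/4·27 + 1/4·23 = 26. Off path (no inspection), believing poor-condition, it pays 23.
good-condition: the inspection nets 26 − 5 = 21; no inspection nets 23. good-condition would deviate.
poor-condition: the inspection nets 26 − 11 = 15; no inspection nets 23. poor-condition would deviate.
A type deviates, so pooling fails.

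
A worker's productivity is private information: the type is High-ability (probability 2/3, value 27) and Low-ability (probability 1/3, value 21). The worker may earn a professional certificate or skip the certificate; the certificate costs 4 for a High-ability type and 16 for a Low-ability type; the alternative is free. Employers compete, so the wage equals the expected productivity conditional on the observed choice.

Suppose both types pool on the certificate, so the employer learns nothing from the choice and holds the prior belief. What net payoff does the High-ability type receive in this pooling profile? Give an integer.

Pooled wage = 2/3·27 + 1/3·21 = 25.
High-ability pays cost 4 for the certificate, so net payoff = 25 − 4 = 21.

21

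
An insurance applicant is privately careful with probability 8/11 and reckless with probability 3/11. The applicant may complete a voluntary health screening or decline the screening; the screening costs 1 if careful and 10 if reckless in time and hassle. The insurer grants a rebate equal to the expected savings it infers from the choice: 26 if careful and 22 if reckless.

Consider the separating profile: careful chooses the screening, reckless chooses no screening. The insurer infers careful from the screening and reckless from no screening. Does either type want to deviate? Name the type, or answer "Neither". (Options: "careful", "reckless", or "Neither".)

Neither

The screening pays 26; no screening pays 22.
careful: assigned the screening, nets 26 − 1 = 25; deviating to no screening nets 22.
reckless: assigned no screening, nets 22; deviating to the screening nets 26 − 10 = 16.
Both types strictly prefer their assigned action; no profitable deviation.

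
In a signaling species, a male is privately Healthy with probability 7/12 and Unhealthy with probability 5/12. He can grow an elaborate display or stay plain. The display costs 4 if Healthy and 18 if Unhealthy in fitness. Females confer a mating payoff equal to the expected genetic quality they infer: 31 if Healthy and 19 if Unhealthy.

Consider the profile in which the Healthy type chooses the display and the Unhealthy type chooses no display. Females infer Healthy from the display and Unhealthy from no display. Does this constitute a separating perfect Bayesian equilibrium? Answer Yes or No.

Under these beliefs, the display earns mating payoff 31 and no display earns mating payoff 19.
Healthy: the display nets 31 − 4 = 27; no display nets 19. Healthy prefers the display.
Unhealthy: the display nets 31 − 18 = 13; no display nets 19. Unhealthy prefers no display.
Neither type deviates, so the separating profile is an equilibrium.

Yes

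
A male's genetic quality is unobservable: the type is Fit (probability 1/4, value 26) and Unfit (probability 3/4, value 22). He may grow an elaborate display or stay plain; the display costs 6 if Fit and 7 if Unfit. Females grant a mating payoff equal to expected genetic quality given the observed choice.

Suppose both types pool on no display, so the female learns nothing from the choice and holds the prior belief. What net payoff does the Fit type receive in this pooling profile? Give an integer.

23

Pooled mating payoff = 1/4·26 + 3/4·22 = 23.
Fit pays no cost for no display, so net payoff = 23.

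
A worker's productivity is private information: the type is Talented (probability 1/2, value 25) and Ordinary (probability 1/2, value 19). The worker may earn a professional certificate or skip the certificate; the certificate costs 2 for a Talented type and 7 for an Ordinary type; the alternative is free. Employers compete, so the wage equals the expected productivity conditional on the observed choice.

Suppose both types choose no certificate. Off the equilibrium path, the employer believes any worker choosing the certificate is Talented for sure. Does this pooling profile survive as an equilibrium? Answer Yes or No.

No

On path, the employer holds the prior and pays 1/2·25 + 1/2·19 = 22. Off path (the certificate), believing Talented, it pays 25.
Talented: no certificate nets 22; the certificate nets 25 − 2 = 23. Talented would deviate.
Ordinary: no certificate nets 22; the certificate nets 25 − 7 = 18. Ordinary stays.
A type deviates, so pooling fails.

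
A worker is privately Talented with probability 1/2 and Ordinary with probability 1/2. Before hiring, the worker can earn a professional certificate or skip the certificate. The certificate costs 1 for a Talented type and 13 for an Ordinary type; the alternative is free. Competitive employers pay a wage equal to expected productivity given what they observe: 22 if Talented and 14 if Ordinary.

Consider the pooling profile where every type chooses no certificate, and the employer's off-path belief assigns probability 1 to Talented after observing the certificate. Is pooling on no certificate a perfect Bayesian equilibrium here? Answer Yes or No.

No

On path, the employer holds the prior and pays 1/2·22 + 1/2·14 = 18. Off path (the certificate), believing Talented, it pays 22.
Talented: no certificate nets 18; the certificate nets 22 − 1 = 21. Talented would deviate.
Ordinary: no certificate nets 18; the certificate nets 22 − 13 = 9. Ordinary stays.
A type deviates, so pooling fails.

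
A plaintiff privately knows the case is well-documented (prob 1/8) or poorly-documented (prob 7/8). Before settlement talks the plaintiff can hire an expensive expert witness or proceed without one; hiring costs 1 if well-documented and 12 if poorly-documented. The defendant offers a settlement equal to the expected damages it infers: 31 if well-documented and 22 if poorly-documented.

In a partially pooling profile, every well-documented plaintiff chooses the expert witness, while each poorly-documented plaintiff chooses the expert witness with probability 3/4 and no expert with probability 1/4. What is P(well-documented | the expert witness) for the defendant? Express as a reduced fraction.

4/25

P(the expert witness) = (1/8)·1 + (7/8)·(3/4) = 25/32.
By Bayes' rule, P(well-documented | the expert witness) = (1/8) / (25/32) = 4/25.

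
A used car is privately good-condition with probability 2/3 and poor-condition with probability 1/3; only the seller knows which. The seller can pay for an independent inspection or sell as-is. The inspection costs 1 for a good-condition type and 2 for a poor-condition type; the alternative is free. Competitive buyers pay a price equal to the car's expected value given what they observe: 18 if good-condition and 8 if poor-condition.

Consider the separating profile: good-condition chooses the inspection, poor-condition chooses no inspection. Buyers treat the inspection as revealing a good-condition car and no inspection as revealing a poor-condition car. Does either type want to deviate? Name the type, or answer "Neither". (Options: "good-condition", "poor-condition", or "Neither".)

The inspection pays 18; no inspection pays 8.
good-condition: assigned the inspection, nets 18 − 1 = 17; deviating to no inspection nets 8.
poor-condition: assigned no inspection, nets 8; deviating to the inspection nets 18 − 2 = 16.
The poor-condition type gains 8 by deviating.

poor-condition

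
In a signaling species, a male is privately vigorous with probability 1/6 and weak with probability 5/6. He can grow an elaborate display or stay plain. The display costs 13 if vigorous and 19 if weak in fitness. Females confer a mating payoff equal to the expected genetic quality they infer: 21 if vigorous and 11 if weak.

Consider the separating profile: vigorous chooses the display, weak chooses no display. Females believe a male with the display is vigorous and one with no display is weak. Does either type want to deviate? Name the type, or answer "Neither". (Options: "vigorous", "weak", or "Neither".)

The display pays 21; no display pays 11.
vigorous: assigned the display, nets 21 − 13 = 8; deviating to no display nets 11.
weak: assigned no display, nets 11; deviating to the display nets 21 − 19 = 2.
The vigorous type gains 3 by deviating.

vigorous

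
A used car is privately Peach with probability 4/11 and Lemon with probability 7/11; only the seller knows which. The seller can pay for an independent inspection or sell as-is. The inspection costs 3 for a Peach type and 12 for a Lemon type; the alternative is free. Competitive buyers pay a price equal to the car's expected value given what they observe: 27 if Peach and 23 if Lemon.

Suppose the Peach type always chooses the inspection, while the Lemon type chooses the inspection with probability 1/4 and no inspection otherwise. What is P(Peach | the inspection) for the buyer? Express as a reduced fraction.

16/23

P(the inspection) = (4/11)·1 + (7/11)·(1/4) = 23/44.
By Bayes' rule, P(Peach | the inspection) = (4/11) / (23/44) = 16/23.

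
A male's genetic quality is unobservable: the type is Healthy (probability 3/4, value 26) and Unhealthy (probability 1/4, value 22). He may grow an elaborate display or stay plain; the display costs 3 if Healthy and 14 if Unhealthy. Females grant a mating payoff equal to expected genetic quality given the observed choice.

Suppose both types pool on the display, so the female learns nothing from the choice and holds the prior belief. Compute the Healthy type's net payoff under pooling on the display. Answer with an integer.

22

Pooled mating payoff = 3/4·26 + 1/4·22 = 25.
Healthy pays cost 3 for the display, so net payoff = 25 − 3 = 22.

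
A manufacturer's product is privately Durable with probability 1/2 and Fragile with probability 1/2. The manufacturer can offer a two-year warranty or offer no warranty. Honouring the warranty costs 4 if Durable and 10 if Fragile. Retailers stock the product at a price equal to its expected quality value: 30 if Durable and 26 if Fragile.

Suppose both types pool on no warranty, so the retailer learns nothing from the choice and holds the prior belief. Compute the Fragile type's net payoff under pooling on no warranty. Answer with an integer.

28

Pooled price = 1/2·30 + 1/2·26 = 28.
Fragile pays no cost for no warranty, so net payoff = 28.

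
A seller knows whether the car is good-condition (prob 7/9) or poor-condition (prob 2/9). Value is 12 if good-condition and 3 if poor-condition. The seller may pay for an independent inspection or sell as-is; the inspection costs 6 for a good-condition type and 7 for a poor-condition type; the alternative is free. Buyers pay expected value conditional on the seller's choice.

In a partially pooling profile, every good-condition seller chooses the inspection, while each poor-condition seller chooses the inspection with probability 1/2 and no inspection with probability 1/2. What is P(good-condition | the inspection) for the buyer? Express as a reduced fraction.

7/8

P(the inspection) = (7/9)·1 + (2/9)·(1/2) = 8/9.
By Bayes' rule, P(good-condition | the inspection) = (7/9) / (8/9) = 7/8.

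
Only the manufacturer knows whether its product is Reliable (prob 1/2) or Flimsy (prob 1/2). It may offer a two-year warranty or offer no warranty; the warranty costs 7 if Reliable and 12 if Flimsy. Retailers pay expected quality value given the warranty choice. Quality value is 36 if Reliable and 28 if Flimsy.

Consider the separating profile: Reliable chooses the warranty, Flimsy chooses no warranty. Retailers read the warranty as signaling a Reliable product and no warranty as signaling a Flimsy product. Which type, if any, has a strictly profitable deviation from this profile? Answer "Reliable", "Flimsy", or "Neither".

The warranty pays 36; no warranty pays 28.
Reliable: assigned the warranty, nets 36 − 7 = 29; deviating to no warranty nets 28.
Flimsy: assigned no warranty, nets 28; deviating to the warranty nets 36 − 12 = 24.
Both types strictly prefer their assigned action; no profitable deviation.

Neither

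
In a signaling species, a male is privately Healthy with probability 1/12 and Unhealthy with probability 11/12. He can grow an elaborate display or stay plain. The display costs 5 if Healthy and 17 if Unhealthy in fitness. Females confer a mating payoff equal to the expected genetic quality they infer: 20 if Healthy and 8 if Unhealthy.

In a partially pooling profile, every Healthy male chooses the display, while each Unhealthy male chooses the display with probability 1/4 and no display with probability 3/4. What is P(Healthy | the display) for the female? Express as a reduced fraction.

P(the display) = (1/12)·1 + (11/12)·(1/4) = 5/16.
By Bayes' rule, P(Healthy | the display) = (1/12) / (5/16) = 4/15.

4/15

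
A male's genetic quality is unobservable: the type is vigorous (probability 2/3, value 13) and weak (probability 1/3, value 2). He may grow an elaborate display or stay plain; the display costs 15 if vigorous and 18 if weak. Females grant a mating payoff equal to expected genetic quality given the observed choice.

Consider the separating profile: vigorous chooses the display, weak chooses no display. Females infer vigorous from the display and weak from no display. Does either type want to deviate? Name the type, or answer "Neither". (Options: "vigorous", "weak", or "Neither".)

The display pays 13; no display pays 2.
vigorous: assigned the display, nets 13 − 15 = -2; deviating to no display nets 2.
weak: assigned no display, nets 2; deviating to the display nets 13 − 18 = -5.
The vigorous type gains 4 by deviating.

vigorous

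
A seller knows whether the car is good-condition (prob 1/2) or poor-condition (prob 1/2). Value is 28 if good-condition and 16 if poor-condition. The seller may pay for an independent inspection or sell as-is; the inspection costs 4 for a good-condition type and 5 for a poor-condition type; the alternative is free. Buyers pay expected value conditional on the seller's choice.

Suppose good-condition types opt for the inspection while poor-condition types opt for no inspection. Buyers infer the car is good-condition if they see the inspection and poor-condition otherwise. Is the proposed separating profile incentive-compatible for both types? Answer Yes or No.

Under these beliefs, the inspection earns price 28 and no inspection earns price 16.
good-condition: the inspection nets 28 − 4 = 24; no inspection nets 16. good-condition prefers the inspection.
poor-condition: the inspection nets 28 − 5 = 23; no inspection nets 16. poor-condition would deviate to the inspection.
poor-condition has a profitable deviation, so the profile is not an equilibrium.

No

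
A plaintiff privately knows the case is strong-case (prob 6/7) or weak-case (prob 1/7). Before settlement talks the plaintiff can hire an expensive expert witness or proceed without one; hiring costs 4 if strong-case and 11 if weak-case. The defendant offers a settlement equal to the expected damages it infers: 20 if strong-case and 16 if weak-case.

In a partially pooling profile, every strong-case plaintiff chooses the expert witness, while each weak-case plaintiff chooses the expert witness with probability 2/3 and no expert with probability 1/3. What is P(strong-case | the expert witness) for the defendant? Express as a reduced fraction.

9/10

P(the expert witness) = (6/7)·1 + (1/7)·(2/3) = 20/21.
By Bayes' rule, P(strong-case | the expert witness) = (6/7) / (20/21) = 9/10.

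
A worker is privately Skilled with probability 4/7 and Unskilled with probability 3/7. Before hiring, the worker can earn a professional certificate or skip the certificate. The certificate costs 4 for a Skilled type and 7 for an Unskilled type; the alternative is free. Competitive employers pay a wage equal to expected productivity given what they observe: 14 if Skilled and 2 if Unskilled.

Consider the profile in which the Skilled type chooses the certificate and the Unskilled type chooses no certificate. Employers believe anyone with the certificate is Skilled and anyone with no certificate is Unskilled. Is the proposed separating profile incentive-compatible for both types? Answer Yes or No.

Under these beliefs, the certificate earns wage 14 and no certificate earns wage 2.
Skilled: the certificate nets 14 − 4 = 10; no certificate nets 2. Skilled prefers the certificate.
Unskilled: the certificate nets 14 − 7 = 7; no certificate nets 2. Unskilled would deviate to the certificate.
Unskilled has a profitable deviation, so the profile is not an equilibrium.

No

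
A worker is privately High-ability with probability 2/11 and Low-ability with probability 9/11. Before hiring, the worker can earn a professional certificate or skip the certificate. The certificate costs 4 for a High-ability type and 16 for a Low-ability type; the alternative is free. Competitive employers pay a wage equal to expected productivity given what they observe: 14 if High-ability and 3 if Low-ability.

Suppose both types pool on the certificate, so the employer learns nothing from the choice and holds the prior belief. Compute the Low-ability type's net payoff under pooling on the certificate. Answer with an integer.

-11

Pooled wage = 2/11·14 + 9/11·3 = 5.
Low-ability pays cost 16 for the certificate, so net payoff = 5 − 16 = -11.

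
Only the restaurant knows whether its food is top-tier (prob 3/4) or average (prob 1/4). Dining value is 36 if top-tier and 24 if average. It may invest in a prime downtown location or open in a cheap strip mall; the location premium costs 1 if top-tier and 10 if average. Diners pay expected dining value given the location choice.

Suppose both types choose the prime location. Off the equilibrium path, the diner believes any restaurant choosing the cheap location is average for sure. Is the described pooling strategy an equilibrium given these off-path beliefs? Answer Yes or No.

On path, the diner holds the prior and pays 3/4·36 + 1/4·24 = 33. Off path (the cheap location), believing average, it pays 24.
top-tier: the prime location nets 33 − 1 = 32; the cheap location nets 24. top-tier stays.
average: the prime location nets 33 − 10 = 23; the cheap location nets 24. average would deviate.
A type deviates, so pooling fails.

No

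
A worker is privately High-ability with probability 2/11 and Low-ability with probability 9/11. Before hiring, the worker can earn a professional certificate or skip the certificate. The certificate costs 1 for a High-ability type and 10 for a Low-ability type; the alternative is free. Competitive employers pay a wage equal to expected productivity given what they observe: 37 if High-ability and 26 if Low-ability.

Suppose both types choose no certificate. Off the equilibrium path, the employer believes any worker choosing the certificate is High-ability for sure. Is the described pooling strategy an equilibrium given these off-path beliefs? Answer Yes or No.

On path, the employer holds the prior and pays 2/11·37 + 9/11·26 = 28. Off path (the certificate), believing High-ability, it pays 37.
High-ability: no certificate nets 28; the certificate nets 37 − 1 = 36. High-ability would deviate.
Low-ability: no certificate nets 28; the certificate nets 37 − 10 = 27. Low-ability stays.
A type deviates, so pooling fails.

No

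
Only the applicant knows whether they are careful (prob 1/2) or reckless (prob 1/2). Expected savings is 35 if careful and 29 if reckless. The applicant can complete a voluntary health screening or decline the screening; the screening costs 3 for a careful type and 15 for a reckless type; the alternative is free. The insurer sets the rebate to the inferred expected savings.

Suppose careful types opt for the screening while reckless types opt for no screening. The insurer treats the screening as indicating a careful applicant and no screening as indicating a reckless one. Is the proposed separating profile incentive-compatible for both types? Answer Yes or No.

Under these beliefs, the screening earns rebate 35 and no screening earns rebate 29.
careful: the screening nets 35 − 3 = 32; no screening nets 29. careful prefers the screening.
reckless: the screening nets 35 − 15 = 20; no screening nets 29. reckless prefers no screening.
Neither type deviates, so the separating profile is an equilibrium.

Yes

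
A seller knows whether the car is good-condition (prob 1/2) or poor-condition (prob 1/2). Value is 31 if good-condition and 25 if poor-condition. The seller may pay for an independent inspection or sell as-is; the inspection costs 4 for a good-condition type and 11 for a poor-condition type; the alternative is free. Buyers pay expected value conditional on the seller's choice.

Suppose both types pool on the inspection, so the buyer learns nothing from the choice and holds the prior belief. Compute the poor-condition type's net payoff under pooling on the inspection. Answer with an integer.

17

Pooled price = 1/2·31 + 1/2·25 = 28.
poor-condition pays cost 11 for the inspection, so net payoff = 28 − 11 = 17.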